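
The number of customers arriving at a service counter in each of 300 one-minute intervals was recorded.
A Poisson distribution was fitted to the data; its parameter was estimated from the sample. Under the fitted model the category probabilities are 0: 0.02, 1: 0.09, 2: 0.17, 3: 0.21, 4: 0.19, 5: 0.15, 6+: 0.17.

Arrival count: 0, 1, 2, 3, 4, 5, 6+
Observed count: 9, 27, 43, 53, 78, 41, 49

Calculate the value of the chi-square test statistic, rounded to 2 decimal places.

Expected counts E_i = n·p_i: 300×0.02 = 6, 300×0.09 = 27, 300×0.17 = 51, 300×0.21 = 63, 300×0.19 = 57, 300×0.15 = 45, 300×0.17 = 51.
0: (9 − 6)²/6 = 9/6 = 1.500
1: (27 − 27)²/27 = 0/27 = 0.000
2: (43 − 51)²/51 = 64/51 = 1.255
3: (53 − 63)²/63 = 100/63 = 1.587
4: (78 − 57)²/57 = 441/57 = 7.737
5: (41 − 45)²/45 = 16/45 = 0.356
6+: (49 − 51)²/51 = 4/51 = 0.078
Sum = 12.51

12.51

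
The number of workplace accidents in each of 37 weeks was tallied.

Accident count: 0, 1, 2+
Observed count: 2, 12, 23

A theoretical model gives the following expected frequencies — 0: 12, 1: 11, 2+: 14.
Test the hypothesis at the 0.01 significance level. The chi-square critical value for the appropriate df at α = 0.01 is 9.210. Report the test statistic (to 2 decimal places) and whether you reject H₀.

14.21; reject

cat         O        E   (O−E)²/E
0           2       12      8.333
1          12       11      0.091
2+         23       14      5.786
Sum = 14.21
df = 2. Since 14.21 > 9.210, we reject H₀.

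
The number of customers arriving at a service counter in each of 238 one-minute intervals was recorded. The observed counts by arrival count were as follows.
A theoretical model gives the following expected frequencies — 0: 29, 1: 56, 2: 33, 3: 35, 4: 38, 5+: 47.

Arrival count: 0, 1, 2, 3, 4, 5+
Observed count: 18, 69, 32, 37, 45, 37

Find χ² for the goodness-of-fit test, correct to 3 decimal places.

10.752

χ² = (18−29)²/29 + (69−56)²/56 + (32−33)²/33 + (37−35)²/35 + (45−38)²/38 + (37−47)²/47
   = 4.1724 + 3.0179 + 0.0303 + 0.1143 + 1.2895 + 2.1277
Sum = 10.752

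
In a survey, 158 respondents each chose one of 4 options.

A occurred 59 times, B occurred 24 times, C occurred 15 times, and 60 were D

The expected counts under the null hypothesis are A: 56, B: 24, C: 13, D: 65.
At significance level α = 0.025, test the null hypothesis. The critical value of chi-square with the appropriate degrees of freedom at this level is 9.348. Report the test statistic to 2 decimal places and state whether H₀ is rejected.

χ² = (59−56)²/56 + (24−24)²/24 + (15−13)²/13 + (60−65)²/65
   = 0.161 + 0.000 + 0.308 + 0.385
Sum = 0.85
df = 3. Since 0.85 < 9.348, we do not reject H₀.

0.85; do not reject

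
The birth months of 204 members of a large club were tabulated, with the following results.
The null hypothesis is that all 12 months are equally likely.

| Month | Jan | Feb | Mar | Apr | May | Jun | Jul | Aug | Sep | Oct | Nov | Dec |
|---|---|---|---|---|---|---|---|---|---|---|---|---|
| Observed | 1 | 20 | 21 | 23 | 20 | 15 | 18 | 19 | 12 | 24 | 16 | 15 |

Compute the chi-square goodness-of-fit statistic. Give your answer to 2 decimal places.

Under H₀ each category has probability 1/12, so each expected count is 204/12 = 17.
Jan: (1 − 17)²/17 = 256/17 = 15.059
Feb: (20 − 17)²/17 = 9/17 = 0.529
Mar: (21 − 17)²/17 = 16/17 = 0.941
Apr: (23 − 17)²/17 = 36/17 = 2.118
May: (20 − 17)²/17 = 9/17 = 0.529
Jun: (15 − 17)²/17 = 4/17 = 0.235
Jul: (18 − 17)²/17 = 1/17 = 0.059
Aug: (19 − 17)²/17 = 4/17 = 0.235
Sep: (12 − 17)²/17 = 25/17 = 1.471
Oct: (24 − 17)²/17 = 49/17 = 2.882
Nov: (16 − 17)²/17 = 1/17 = 0.059
Dec: (15 − 17)²/17 = 4/17 = 0.235
Sum = 24.35

24.35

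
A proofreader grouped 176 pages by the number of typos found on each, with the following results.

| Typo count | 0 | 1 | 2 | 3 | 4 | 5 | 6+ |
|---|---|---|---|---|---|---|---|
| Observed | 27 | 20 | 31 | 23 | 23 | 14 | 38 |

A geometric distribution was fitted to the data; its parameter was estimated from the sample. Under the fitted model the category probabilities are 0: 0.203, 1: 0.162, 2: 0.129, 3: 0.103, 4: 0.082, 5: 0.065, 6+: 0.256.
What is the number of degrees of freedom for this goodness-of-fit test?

There are k = 7 categories and 1 parameter estimated from the data, so df = 7 − 1 − 1 = 5.

5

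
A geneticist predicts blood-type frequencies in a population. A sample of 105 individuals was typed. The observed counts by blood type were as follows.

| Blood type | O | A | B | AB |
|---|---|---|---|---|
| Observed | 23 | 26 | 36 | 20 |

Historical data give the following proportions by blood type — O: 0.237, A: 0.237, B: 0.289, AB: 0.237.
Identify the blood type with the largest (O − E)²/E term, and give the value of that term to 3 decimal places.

Expected counts E_i = n·p_i: 105×0.237 = 24.885, 105×0.237 = 24.885, 105×0.289 = 30.345, 105×0.237 = 24.885.
O: (23 − 24.885)²/24.885 = 3.553225/24.885 = 0.1428
A: (26 − 24.885)²/24.885 = 1.243225/24.885 = 0.0500
B: (36 − 30.345)²/30.345 = 31.979025/30.345 = 1.0538
AB: (20 − 24.885)²/24.885 = 23.863225/24.885 = 0.9589
The largest term is for B: 1.054.

B, 1.054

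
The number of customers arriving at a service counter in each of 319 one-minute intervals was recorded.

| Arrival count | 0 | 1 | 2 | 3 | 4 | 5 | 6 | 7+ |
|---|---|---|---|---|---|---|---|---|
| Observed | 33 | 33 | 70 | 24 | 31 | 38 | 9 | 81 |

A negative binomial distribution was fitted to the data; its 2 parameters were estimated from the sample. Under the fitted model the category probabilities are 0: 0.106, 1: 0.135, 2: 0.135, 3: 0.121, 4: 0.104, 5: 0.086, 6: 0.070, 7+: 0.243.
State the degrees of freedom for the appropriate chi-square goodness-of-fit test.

5

There are k = 8 categories and 2 parameters estimated from the data, so df = 8 − 1 − 2 = 5.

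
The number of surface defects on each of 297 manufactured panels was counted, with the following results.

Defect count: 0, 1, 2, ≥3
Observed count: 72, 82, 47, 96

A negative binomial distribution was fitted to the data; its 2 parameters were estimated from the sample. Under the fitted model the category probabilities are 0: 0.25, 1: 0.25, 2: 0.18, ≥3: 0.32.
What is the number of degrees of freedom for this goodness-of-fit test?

There are k = 4 categories and 2 parameters estimated from the data, so df = 4 − 1 − 2 = 1.

1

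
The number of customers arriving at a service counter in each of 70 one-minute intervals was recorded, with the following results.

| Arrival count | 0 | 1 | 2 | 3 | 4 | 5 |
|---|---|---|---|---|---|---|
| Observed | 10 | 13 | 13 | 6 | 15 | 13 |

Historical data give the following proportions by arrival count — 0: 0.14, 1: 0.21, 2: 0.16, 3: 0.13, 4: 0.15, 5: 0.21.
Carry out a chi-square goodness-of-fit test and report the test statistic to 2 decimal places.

3.67

Expected counts E_i = n·p_i: 70×0.14 = 9.8, 70×0.21 = 14.7, 70×0.16 = 11.2, 70×0.13 = 9.1, 70×0.15 = 10.5, 70×0.21 = 14.7.
χ² = (10−9.8)²/9.8 + (13−14.7)²/14.7 + (13−11.2)²/11.2 + (6−9.1)²/9.1 + (15−10.5)²/10.5 + (13−14.7)²/14.7
   = 0.004 + 0.197 + 0.289 + 1.056 + 1.929 + 0.197
Sum = 3.67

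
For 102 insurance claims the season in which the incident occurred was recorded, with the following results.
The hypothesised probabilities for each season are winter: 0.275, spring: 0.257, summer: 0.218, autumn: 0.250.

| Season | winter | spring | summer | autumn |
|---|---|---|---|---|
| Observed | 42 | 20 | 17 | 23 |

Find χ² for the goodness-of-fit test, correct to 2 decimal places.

Expected counts E_i = n·p_i: 102×0.275 = 28.05, 102×0.257 = 26.214, 102×0.218 = 22.236, 102×0.250 = 25.5.
cat         O        E   (O−E)²/E
winter     42    28.05      6.938
spring     20   26.214      1.473
summer     17   22.236      1.233
autumn     23     25.5      0.245
Sum = 9.89

9.89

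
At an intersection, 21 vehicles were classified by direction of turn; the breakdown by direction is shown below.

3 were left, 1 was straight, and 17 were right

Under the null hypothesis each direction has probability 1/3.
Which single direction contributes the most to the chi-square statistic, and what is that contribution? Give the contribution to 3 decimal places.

right, 14.286

Expected count for each of the 3 categories: 21/3 = 7.
χ² = (3−7)²/7 + (1−7)²/7 + (17−7)²/7
   = 2.2857 + 5.1429 + 14.2857
The largest term is for right: 14.286.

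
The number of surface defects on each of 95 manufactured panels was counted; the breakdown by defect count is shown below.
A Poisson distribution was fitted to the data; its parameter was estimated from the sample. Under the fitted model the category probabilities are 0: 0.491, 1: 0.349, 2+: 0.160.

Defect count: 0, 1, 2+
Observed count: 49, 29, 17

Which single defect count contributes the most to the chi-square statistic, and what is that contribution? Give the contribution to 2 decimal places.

Expected counts E_i = n·p_i: 95×0.491 = 46.645, 95×0.349 = 33.155, 95×0.160 = 15.2.
cat         O        E   (O−E)²/E
0          49   46.645      0.119
1          29   33.155      0.521
2+         17     15.2      0.213
The largest term is for 1: 0.52.

1, 0.52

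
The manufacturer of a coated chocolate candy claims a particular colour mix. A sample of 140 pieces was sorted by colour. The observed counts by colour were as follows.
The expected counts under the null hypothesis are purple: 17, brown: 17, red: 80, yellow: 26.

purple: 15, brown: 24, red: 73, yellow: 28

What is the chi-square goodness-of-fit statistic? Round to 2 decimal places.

cat         O        E   (O−E)²/E
purple     15       17      0.235
brown      24       17      2.882
red        73       80      0.613
yellow     28       26      0.154
Sum = 3.88

3.88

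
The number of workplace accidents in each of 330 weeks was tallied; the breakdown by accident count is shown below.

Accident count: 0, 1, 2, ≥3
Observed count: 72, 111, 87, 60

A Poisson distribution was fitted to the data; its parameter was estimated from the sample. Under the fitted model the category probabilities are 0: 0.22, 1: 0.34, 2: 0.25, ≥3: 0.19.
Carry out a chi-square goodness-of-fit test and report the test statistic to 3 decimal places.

0.380

Expected counts E_i = n·p_i: 330×0.22 = 72.6, 330×0.34 = 112.2, 330×0.25 = 82.5, 330×0.19 = 62.7.
χ² = (72−72.6)²/72.6 + (111−112.2)²/112.2 + (87−82.5)²/82.5 + (60−62.7)²/62.7
   = 0.0050 + 0.0128 + 0.2455 + 0.1163
Sum = 0.380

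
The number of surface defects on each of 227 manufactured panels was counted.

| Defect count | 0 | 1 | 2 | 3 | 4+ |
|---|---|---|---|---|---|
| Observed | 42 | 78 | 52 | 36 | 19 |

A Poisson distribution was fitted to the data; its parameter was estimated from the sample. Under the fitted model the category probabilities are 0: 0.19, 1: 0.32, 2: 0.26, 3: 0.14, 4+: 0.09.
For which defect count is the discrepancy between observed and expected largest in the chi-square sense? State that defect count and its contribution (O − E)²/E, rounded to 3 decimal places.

Expected counts E_i = n·p_i: 227×0.19 = 43.13, 227×0.32 = 72.64, 227×0.26 = 59.02, 227×0.14 = 31.78, 227×0.09 = 20.43.
0: (42 − 43.13)²/43.13 = 1.2769/43.13 = 0.0296
1: (78 − 72.64)²/72.64 = 28.7296/72.64 = 0.3955
2: (52 − 59.02)²/59.02 = 49.2804/59.02 = 0.8350
3: (36 − 31.78)²/31.78 = 17.8084/31.78 = 0.5604
4+: (19 − 20.43)²/20.43 = 2.0449/20.43 = 0.1001
The largest term is for 2: 0.835.

2, 0.835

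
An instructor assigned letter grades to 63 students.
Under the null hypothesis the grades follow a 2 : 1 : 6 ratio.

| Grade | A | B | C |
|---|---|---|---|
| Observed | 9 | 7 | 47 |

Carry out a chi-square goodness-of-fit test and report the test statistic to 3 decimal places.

Ratio total = 9. Expected counts: 63×2/9 = 14, 63×1/9 = 7, 63×6/9 = 42.
χ² = (9−14)²/14 + (7−7)²/7 + (47−42)²/42
   = 1.7857 + 0.0000 + 0.5952
Sum = 2.381

2.381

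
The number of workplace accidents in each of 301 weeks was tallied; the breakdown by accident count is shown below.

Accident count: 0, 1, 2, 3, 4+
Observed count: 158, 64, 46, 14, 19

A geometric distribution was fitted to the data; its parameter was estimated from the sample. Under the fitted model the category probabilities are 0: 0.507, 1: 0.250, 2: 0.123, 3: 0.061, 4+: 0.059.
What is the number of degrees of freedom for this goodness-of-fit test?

There are k = 5 categories and 1 parameter estimated from the data, so df = 5 − 1 − 1 = 3.

3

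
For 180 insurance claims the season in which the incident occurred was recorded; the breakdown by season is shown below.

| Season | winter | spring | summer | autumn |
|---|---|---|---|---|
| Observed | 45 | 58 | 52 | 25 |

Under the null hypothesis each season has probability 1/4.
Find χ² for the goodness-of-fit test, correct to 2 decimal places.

Under H₀ each category has probability 1/4, so each expected count is 180/4 = 45.
χ² = (45−45)²/45 + (58−45)²/45 + (52−45)²/45 + (25−45)²/45
   = 0.000 + 3.756 + 1.089 + 8.889
Sum = 13.73

13.73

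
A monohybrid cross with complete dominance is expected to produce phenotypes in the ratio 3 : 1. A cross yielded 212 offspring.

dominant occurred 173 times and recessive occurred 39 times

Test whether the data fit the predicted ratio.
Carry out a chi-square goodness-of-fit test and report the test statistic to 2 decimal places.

Ratio total = 4. Expected counts: 212×3/4 = 159, 212×1/4 = 53.
cat            O        E   (O−E)²/E
dominant     173      159      1.233
recessive     39       53      3.698
Sum = 4.93

4.93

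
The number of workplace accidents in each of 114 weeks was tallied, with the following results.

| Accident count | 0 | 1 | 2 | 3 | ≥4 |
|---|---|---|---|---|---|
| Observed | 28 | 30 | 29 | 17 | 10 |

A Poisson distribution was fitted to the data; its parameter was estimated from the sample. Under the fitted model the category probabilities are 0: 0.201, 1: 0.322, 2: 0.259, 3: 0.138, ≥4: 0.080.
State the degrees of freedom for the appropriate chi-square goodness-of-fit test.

There are k = 5 categories and 1 parameter estimated from the data, so df = 5 − 1 − 1 = 3.

3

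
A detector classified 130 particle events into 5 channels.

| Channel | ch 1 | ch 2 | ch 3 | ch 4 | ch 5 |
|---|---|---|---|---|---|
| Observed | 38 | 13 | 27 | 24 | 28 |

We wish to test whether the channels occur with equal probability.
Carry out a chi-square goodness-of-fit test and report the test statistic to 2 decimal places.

12.38

Expected count for each of the 5 categories: 130/5 = 26.
cat         O        E   (O−E)²/E
ch 1       38       26      5.538
ch 2       13       26      6.500
ch 3       27       26      0.038
ch 4       24       26      0.154
ch 5       28       26      0.154
Sum = 12.38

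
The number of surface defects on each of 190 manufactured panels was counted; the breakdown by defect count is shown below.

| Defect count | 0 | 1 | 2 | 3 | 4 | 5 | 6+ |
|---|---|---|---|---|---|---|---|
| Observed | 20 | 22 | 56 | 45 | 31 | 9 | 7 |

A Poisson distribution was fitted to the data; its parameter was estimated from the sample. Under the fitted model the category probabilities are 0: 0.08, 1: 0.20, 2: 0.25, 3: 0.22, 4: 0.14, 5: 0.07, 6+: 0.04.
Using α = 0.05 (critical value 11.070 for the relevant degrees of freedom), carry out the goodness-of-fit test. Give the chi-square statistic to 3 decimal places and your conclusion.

Expected counts E_i = n·p_i: 190×0.08 = 15.2, 190×0.20 = 38, 190×0.25 = 47.5, 190×0.22 = 41.8, 190×0.14 = 26.6, 190×0.07 = 13.3, 190×0.04 = 7.6.
0: (20 − 15.2)²/15.2 = 23.04/15.2 = 1.5158
1: (22 − 38)²/38 = 256/38 = 6.7368
2: (56 − 47.5)²/47.5 = 72.25/47.5 = 1.5211
3: (45 − 41.8)²/41.8 = 10.24/41.8 = 0.2450
4: (31 − 26.6)²/26.6 = 19.36/26.6 = 0.7278
5: (9 − 13.3)²/13.3 = 18.49/13.3 = 1.3902
6+: (7 − 7.6)²/7.6 = 0.36/7.6 = 0.0474
Sum = 12.184
df = 5. Since 12.184 > 11.070, we reject H₀.

12.184; reject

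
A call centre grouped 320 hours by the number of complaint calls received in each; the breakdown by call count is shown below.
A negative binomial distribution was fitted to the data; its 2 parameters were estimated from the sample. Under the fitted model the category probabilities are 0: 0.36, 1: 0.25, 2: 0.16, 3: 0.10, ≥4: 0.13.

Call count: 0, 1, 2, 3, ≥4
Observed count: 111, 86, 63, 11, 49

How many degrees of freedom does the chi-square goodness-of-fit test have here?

There are k = 5 categories and 2 parameters estimated from the data, so df = 5 − 1 − 2 = 2.

2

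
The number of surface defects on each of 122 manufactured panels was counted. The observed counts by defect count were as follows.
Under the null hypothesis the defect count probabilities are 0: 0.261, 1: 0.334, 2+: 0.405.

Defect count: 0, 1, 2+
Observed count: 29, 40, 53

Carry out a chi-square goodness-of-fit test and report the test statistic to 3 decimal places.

0.528

Expected counts E_i = n·p_i: 122×0.261 = 31.842, 122×0.334 = 40.748, 122×0.405 = 49.41.
0: (29 − 31.842)²/31.842 = 8.076964/31.842 = 0.2537
1: (40 − 40.748)²/40.748 = 0.559504/40.748 = 0.0137
2+: (53 − 49.41)²/49.41 = 12.8881/49.41 = 0.2608
Sum = 0.528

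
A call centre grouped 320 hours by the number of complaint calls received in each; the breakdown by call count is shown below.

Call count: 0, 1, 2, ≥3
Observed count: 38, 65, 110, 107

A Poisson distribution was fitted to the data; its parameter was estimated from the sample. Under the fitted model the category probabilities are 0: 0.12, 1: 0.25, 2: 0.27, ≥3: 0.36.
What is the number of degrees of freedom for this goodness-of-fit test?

2

There are k = 4 categories and 1 parameter estimated from the data, so df = 4 − 1 − 1 = 2.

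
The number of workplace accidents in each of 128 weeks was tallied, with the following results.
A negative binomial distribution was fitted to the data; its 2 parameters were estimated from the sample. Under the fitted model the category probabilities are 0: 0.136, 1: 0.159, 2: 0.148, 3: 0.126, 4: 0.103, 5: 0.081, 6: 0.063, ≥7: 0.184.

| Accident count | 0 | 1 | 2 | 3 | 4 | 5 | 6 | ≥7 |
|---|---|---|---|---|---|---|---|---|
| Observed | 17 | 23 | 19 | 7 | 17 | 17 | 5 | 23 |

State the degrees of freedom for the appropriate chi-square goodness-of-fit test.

5

There are k = 8 categories and 2 parameters estimated from the data, so df = 8 − 1 − 2 = 5.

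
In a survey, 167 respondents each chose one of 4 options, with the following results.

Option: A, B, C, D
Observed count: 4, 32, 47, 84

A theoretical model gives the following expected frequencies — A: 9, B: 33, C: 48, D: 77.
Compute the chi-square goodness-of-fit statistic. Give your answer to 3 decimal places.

3.465

χ² = (4−9)²/9 + (32−33)²/33 + (47−48)²/48 + (84−77)²/77
   = 2.7778 + 0.0303 + 0.0208 + 0.6364
Sum = 3.465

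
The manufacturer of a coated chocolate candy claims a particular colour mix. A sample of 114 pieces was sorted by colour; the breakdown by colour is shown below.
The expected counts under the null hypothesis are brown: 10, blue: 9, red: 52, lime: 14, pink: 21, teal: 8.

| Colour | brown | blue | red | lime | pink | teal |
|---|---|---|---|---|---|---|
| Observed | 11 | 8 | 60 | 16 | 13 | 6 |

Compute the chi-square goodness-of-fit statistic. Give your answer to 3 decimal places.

5.275

cat         O        E   (O−E)²/E
brown      11       10     0.1000
blue        8        9     0.1111
red        60       52     1.2308
lime       16       14     0.2857
pink       13       21     3.0476
teal        6        8     0.5000
Sum = 5.275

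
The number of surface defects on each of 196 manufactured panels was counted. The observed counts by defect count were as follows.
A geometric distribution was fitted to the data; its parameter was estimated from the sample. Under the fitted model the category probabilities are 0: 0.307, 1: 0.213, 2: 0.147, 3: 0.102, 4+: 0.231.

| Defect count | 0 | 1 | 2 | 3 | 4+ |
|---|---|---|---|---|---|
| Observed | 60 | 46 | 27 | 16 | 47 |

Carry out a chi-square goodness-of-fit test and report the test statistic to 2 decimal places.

1.41

Expected counts E_i = n·p_i: 196×0.307 = 60.172, 196×0.213 = 41.748, 196×0.147 = 28.812, 196×0.102 = 19.992, 196×0.231 = 45.276.
cat         O        E   (O−E)²/E
0          60   60.172      0.000
1          46   41.748      0.433
2          27   28.812      0.114
3          16   19.992      0.797
4+         47   45.276      0.066
Sum = 1.41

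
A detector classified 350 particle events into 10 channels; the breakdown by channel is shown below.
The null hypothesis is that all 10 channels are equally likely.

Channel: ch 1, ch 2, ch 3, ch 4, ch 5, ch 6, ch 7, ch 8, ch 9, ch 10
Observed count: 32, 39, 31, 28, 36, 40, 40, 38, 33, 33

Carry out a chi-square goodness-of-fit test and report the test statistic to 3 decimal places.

Under H₀ each category has probability 1/10, so each expected count is 350/10 = 35.
ch 1: (32 − 35)²/35 = 9/35 = 0.2571
ch 2: (39 − 35)²/35 = 16/35 = 0.4571
ch 3: (31 − 35)²/35 = 16/35 = 0.4571
ch 4: (28 − 35)²/35 = 49/35 = 1.4000
ch 5: (36 − 35)²/35 = 1/35 = 0.0286
ch 6: (40 − 35)²/35 = 25/35 = 0.7143
ch 7: (40 − 35)²/35 = 25/35 = 0.7143
ch 8: (38 − 35)²/35 = 9/35 = 0.2571
ch 9: (33 − 35)²/35 = 4/35 = 0.1143
ch 10: (33 − 35)²/35 = 4/35 = 0.1143
Sum = 4.514

4.514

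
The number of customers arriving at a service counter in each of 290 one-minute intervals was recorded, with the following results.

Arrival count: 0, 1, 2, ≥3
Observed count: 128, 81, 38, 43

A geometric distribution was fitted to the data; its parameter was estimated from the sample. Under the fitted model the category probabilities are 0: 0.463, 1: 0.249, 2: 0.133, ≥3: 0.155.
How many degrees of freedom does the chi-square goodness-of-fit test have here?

2

There are k = 4 categories and 1 parameter estimated from the data, so df = 4 − 1 − 1 = 2.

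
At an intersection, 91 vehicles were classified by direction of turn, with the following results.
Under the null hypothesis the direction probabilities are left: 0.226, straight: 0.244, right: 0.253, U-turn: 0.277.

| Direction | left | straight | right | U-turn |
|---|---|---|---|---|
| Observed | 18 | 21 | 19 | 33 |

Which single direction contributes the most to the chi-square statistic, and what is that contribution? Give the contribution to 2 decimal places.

Expected counts E_i = n·p_i: 91×0.226 = 20.566, 91×0.244 = 22.204, 91×0.253 = 23.023, 91×0.277 = 25.207.
χ² = (18−20.566)²/20.566 + (21−22.204)²/22.204 + (19−23.023)²/23.023 + (33−25.207)²/25.207
   = 0.320 + 0.065 + 0.703 + 2.409
The largest term is for U-turn: 2.41.

U-turn, 2.41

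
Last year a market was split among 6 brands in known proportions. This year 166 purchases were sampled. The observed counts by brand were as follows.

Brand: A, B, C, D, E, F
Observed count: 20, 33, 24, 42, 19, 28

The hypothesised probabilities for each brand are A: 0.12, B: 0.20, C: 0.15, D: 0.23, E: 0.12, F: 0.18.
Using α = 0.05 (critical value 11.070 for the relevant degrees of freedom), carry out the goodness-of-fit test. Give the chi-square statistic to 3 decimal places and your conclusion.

Expected counts E_i = n·p_i: 166×0.12 = 19.92, 166×0.20 = 33.2, 166×0.15 = 24.9, 166×0.23 = 38.18, 166×0.12 = 19.92, 166×0.18 = 29.88.
A: (20 − 19.92)²/19.92 = 0.0064/19.92 = 0.0003
B: (33 − 33.2)²/33.2 = 0.04/33.2 = 0.0012
C: (24 − 24.9)²/24.9 = 0.81/24.9 = 0.0325
D: (42 − 38.18)²/38.18 = 14.5924/38.18 = 0.3822
E: (19 − 19.92)²/19.92 = 0.8464/19.92 = 0.0425
F: (28 − 29.88)²/29.88 = 3.5344/29.88 = 0.1183
Sum = 0.577
df = 5. Since 0.577 < 11.070, we do not reject H₀.

0.577; do not reject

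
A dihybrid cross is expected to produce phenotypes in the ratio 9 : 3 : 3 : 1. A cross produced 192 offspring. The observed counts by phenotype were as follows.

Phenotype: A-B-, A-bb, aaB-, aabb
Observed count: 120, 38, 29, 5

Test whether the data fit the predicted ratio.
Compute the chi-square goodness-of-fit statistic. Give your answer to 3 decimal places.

6.889

Ratio total = 16. Expected counts: 192×9/16 = 108, 192×3/16 = 36, 192×3/16 = 36, 192×1/16 = 12.
A-B-: (120 − 108)²/108 = 144/108 = 1.3333
A-bb: (38 − 36)²/36 = 4/36 = 0.1111
aaB-: (29 − 36)²/36 = 49/36 = 1.3611
aabb: (5 − 12)²/12 = 49/12 = 4.0833
Sum = 6.889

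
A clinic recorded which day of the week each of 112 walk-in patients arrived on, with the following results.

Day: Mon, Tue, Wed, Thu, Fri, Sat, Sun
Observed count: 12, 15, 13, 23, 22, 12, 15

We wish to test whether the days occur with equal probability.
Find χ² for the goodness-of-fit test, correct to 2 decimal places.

8.00

Expected count for each of the 7 categories: 112/7 = 16.
χ² = (12−16)²/16 + (15−16)²/16 + (13−16)²/16 + (23−16)²/16 + (22−16)²/16 + (12−16)²/16 + (15−16)²/16
   = 1.000 + 0.063 + 0.563 + 3.063 + 2.250 + 1.000 + 0.063
Sum = 8.00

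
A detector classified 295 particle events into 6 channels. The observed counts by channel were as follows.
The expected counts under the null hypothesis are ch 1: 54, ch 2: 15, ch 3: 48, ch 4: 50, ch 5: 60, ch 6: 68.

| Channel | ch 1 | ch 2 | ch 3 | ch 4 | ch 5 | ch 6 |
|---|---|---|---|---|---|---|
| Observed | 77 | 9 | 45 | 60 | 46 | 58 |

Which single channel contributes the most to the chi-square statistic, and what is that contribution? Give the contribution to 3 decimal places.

ch 1: (77 − 54)²/54 = 529/54 = 9.7963
ch 2: (9 − 15)²/15 = 36/15 = 2.4000
ch 3: (45 − 48)²/48 = 9/48 = 0.1875
ch 4: (60 − 50)²/50 = 100/50 = 2.0000
ch 5: (46 − 60)²/60 = 196/60 = 3.2667
ch 6: (58 − 68)²/68 = 100/68 = 1.4706
The largest term is for ch 1: 9.796.

ch 1, 9.796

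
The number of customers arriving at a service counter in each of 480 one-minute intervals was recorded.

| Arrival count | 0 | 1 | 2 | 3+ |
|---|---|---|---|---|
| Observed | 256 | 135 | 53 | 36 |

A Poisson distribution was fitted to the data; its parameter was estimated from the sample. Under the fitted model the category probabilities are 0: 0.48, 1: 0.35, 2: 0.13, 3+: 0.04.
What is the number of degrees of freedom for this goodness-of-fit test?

2

There are k = 4 categories and 1 parameter estimated from the data, so df = 4 − 1 − 1 = 2.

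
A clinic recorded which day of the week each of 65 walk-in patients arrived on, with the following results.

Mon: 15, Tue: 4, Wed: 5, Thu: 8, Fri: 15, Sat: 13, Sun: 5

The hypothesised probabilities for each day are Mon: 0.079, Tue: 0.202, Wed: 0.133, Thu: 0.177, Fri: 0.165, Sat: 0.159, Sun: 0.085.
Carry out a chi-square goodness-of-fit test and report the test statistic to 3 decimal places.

30.346

Expected counts E_i = n·p_i: 65×0.079 = 5.135, 65×0.202 = 13.13, 65×0.133 = 8.645, 65×0.177 = 11.505, 65×0.165 = 10.725, 65×0.159 = 10.335, 65×0.085 = 5.525.
Mon: (15 − 5.135)²/5.135 = 97.318225/5.135 = 18.9519
Tue: (4 − 13.13)²/13.13 = 83.3569/13.13 = 6.3486
Wed: (5 − 8.645)²/8.645 = 13.286025/8.645 = 1.5368
Thu: (8 − 11.505)²/11.505 = 12.285025/11.505 = 1.0678
Fri: (15 − 10.725)²/10.725 = 18.275625/10.725 = 1.7040
Sat: (13 − 10.335)²/10.335 = 7.102225/10.335 = 0.6872
Sun: (5 − 5.525)²/5.525 = 0.275625/5.525 = 0.0499
Sum = 30.346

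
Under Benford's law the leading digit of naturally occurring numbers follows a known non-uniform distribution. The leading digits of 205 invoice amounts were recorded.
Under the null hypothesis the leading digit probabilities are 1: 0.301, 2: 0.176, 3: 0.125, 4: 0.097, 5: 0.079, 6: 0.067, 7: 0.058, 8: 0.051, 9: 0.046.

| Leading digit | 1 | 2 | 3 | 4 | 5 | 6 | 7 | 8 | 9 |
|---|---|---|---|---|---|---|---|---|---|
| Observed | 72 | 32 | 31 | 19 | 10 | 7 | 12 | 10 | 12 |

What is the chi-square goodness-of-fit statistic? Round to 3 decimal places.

9.739

Expected counts E_i = n·p_i: 205×0.301 = 61.705, 205×0.176 = 36.08, 205×0.125 = 25.625, 205×0.097 = 19.885, 205×0.079 = 16.195, 205×0.067 = 13.735, 205×0.058 = 11.89, 205×0.051 = 10.455, 205×0.046 = 9.43.
1: (72 − 61.705)²/61.705 = 105.987025/61.705 = 1.7176
2: (32 − 36.08)²/36.08 = 16.6464/36.08 = 0.4614
3: (31 − 25.625)²/25.625 = 28.890625/25.625 = 1.1274
4: (19 − 19.885)²/19.885 = 0.783225/19.885 = 0.0394
5: (10 − 16.195)²/16.195 = 38.378025/16.195 = 2.3697
6: (7 − 13.735)²/13.735 = 45.360225/13.735 = 3.3025
7: (12 − 11.89)²/11.89 = 0.0121/11.89 = 0.0010
8: (10 − 10.455)²/10.455 = 0.207025/10.455 = 0.0198
9: (12 − 9.43)²/9.43 = 6.6049/9.43 = 0.7004
Sum = 9.739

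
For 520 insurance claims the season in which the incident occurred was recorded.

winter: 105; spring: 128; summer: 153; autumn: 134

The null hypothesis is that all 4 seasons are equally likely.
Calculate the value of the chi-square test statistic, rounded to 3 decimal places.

Expected count for each of the 4 categories: 520/4 = 130.
cat         O        E   (O−E)²/E
winter    105      130     4.8077
spring    128      130     0.0308
summer    153      130     4.0692
autumn    134      130     0.1231
Sum = 9.031

9.031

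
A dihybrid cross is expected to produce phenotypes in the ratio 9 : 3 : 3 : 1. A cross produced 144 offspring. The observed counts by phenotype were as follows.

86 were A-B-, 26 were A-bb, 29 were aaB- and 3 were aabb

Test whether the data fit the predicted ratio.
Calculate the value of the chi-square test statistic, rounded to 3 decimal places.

Ratio total = 16. Expected counts: 144×9/16 = 81, 144×3/16 = 27, 144×3/16 = 27, 144×1/16 = 9.
χ² = (86−81)²/81 + (26−27)²/27 + (29−27)²/27 + (3−9)²/9
   = 0.3086 + 0.0370 + 0.1481 + 4.0000
Sum = 4.494

4.494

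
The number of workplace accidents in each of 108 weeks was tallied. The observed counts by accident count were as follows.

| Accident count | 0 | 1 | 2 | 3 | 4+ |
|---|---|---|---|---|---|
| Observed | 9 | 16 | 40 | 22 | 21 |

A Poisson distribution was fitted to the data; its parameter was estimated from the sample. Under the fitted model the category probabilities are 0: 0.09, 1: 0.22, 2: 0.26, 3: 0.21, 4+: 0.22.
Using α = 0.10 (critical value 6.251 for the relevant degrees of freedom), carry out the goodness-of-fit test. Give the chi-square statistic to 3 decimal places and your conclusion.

Expected counts E_i = n·p_i: 108×0.09 = 9.72, 108×0.22 = 23.76, 108×0.26 = 28.08, 108×0.21 = 22.68, 108×0.22 = 23.76.
0: (9 − 9.72)²/9.72 = 0.5184/9.72 = 0.0533
1: (16 − 23.76)²/23.76 = 60.2176/23.76 = 2.5344
2: (40 − 28.08)²/28.08 = 142.0864/28.08 = 5.0601
3: (22 − 22.68)²/22.68 = 0.4624/22.68 = 0.0204
4+: (21 − 23.76)²/23.76 = 7.6176/23.76 = 0.3206
Sum = 7.989
df = 3. Since 7.989 > 6.251, we reject H₀.

7.989; reject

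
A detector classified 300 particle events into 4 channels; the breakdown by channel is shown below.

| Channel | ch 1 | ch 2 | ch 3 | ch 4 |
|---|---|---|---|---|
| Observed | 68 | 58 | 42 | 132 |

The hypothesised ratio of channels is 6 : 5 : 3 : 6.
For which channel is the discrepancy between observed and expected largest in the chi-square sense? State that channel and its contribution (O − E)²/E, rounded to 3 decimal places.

Ratio total = 20. Expected counts: 300×6/20 = 90, 300×5/20 = 75, 300×3/20 = 45, 300×6/20 = 90.
ch 1: (68 − 90)²/90 = 484/90 = 5.3778
ch 2: (58 − 75)²/75 = 289/75 = 3.8533
ch 3: (42 − 45)²/45 = 9/45 = 0.2000
ch 4: (132 − 90)²/90 = 1764/90 = 19.6000
The largest term is for ch 4: 19.600.

ch 4, 19.600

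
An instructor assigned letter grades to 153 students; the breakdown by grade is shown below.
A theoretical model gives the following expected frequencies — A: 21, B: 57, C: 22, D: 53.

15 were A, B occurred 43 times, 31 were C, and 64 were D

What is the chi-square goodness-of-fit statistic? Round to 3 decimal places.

χ² = (15−21)²/21 + (43−57)²/57 + (31−22)²/22 + (64−53)²/53
   = 1.7143 + 3.4386 + 3.6818 + 2.2830
Sum = 11.118

11.118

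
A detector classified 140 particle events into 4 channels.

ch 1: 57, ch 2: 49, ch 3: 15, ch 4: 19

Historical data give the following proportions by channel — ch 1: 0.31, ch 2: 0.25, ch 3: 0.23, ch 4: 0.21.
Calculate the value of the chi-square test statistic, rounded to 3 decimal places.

22.728

Expected counts E_i = n·p_i: 140×0.31 = 43.4, 140×0.25 = 35, 140×0.23 = 32.2, 140×0.21 = 29.4.
χ² = (57−43.4)²/43.4 + (49−35)²/35 + (15−32.2)²/32.2 + (19−29.4)²/29.4
   = 4.2618 + 5.6000 + 9.1876 + 3.6789
Sum = 22.728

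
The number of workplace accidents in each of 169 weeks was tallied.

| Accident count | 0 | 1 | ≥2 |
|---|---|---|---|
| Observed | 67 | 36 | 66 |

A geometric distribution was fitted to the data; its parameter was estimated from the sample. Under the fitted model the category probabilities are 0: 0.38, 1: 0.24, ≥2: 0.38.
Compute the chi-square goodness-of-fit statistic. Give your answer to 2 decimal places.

Expected counts E_i = n·p_i: 169×0.38 = 64.22, 169×0.24 = 40.56, 169×0.38 = 64.22.
χ² = (67−64.22)²/64.22 + (36−40.56)²/40.56 + (66−64.22)²/64.22
   = 0.120 + 0.513 + 0.049
Sum = 0.68

0.68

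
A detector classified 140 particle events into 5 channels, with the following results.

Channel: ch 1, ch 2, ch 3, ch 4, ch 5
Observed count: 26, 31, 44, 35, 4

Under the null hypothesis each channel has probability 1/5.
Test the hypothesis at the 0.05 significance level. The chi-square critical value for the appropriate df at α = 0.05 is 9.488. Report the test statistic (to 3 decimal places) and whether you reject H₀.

Expected count for each of the 5 categories: 140/5 = 28.
χ² = (26−28)²/28 + (31−28)²/28 + (44−28)²/28 + (35−28)²/28 + (4−28)²/28
   = 0.1429 + 0.3214 + 9.1429 + 1.7500 + 20.5714
Sum = 31.929
df = 4. Since 31.929 > 9.488, we reject H₀.

31.929; reject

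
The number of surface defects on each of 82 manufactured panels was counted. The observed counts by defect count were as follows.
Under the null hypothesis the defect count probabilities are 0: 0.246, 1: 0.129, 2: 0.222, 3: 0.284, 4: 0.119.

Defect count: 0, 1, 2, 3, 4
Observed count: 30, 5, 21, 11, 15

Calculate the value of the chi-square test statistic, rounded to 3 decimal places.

17.459

Expected counts E_i = n·p_i: 82×0.246 = 20.172, 82×0.129 = 10.578, 82×0.222 = 18.204, 82×0.284 = 23.288, 82×0.119 = 9.758.
0: (30 − 20.172)²/20.172 = 96.589584/20.172 = 4.7883
1: (5 − 10.578)²/10.578 = 31.114084/10.578 = 2.9414
2: (21 − 18.204)²/18.204 = 7.817616/18.204 = 0.4294
3: (11 − 23.288)²/23.288 = 150.994944/23.288 = 6.4838
4: (15 − 9.758)²/9.758 = 27.478564/9.758 = 2.8160
Sum = 17.459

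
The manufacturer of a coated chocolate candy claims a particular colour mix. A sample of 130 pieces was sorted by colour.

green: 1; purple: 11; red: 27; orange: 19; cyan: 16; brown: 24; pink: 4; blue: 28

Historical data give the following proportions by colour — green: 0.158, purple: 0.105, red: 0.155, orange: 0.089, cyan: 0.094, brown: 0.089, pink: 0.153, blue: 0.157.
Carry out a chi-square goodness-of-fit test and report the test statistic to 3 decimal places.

56.243

Expected counts E_i = n·p_i: 130×0.158 = 20.54, 130×0.105 = 13.65, 130×0.155 = 20.15, 130×0.089 = 11.57, 130×0.094 = 12.22, 130×0.089 = 11.57, 130×0.153 = 19.89, 130×0.157 = 20.41.
cat         O        E   (O−E)²/E
green       1    20.54    18.5887
purple     11    13.65     0.5145
red        27    20.15     2.3287
orange     19    11.57     4.7714
cyan       16    12.22     1.1693
brown      24    11.57    13.3539
pink        4    19.89    12.6944
blue       28    20.41     2.8225
Sum = 56.243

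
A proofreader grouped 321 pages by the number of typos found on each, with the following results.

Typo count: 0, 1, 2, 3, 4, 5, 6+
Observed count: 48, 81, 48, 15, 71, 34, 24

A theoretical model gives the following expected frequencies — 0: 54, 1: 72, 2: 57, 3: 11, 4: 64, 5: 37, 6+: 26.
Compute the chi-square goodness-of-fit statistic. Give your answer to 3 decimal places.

5.830

χ² = (48−54)²/54 + (81−72)²/72 + (48−57)²/57 + (15−11)²/11 + (71−64)²/64 + (34−37)²/37 + (24−26)²/26
   = 0.6667 + 1.1250 + 1.4211 + 1.4545 + 0.7656 + 0.2432 + 0.1538
Sum = 5.830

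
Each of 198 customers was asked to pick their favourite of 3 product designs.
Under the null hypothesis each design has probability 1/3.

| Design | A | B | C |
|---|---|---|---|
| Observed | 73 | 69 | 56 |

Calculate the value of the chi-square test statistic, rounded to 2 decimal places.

Expected count for each of the 3 categories: 198/3 = 66.
χ² = (73−66)²/66 + (69−66)²/66 + (56−66)²/66
   = 0.742 + 0.136 + 1.515
Sum = 2.39

2.39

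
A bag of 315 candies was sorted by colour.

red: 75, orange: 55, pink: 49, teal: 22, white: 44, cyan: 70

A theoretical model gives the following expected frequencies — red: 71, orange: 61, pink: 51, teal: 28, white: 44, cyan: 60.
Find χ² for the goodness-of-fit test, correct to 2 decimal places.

3.85

χ² = (75−71)²/71 + (55−61)²/61 + (49−51)²/51 + (22−28)²/28 + (44−44)²/44 + (70−60)²/60
   = 0.225 + 0.590 + 0.078 + 1.286 + 0.000 + 1.667
Sum = 3.85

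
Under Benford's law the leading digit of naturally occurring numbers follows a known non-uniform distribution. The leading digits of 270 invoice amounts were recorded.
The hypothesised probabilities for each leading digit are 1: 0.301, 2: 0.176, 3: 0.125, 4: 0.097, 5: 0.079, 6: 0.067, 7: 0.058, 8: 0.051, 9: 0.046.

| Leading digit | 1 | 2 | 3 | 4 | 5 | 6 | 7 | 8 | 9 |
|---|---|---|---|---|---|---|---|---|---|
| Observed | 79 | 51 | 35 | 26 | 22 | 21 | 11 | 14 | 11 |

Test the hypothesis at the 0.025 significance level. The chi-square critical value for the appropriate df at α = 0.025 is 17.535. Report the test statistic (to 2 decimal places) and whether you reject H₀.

Expected counts E_i = n·p_i: 270×0.301 = 81.27, 270×0.176 = 47.52, 270×0.125 = 33.75, 270×0.097 = 26.19, 270×0.079 = 21.33, 270×0.067 = 18.09, 270×0.058 = 15.66, 270×0.051 = 13.77, 270×0.046 = 12.42.
χ² = (79−81.27)²/81.27 + (51−47.52)²/47.52 + (35−33.75)²/33.75 + (26−26.19)²/26.19 + (22−21.33)²/21.33 + (21−18.09)²/18.09 + (11−15.66)²/15.66 + (14−13.77)²/13.77 + (11−12.42)²/12.42
   = 0.063 + 0.255 + 0.046 + 0.001 + 0.021 + 0.468 + 1.387 + 0.004 + 0.162
Sum = 2.41
df = 8. Since 2.41 < 17.535, we do not reject H₀.

2.41; do not reject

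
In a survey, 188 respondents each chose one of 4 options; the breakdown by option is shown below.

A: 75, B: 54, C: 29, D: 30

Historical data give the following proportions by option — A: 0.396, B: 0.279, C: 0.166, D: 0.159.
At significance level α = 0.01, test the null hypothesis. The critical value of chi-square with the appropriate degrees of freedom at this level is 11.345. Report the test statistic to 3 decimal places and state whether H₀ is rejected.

Expected counts E_i = n·p_i: 188×0.396 = 74.448, 188×0.279 = 52.452, 188×0.166 = 31.208, 188×0.159 = 29.892.
A: (75 − 74.448)²/74.448 = 0.304704/74.448 = 0.0041
B: (54 − 52.452)²/52.452 = 2.396304/52.452 = 0.0457
C: (29 − 31.208)²/31.208 = 4.875264/31.208 = 0.1562
D: (30 − 29.892)²/29.892 = 0.011664/29.892 = 0.0004
Sum = 0.206
df = 3. Since 0.206 < 11.345, we do not reject H₀.

0.206; do not reject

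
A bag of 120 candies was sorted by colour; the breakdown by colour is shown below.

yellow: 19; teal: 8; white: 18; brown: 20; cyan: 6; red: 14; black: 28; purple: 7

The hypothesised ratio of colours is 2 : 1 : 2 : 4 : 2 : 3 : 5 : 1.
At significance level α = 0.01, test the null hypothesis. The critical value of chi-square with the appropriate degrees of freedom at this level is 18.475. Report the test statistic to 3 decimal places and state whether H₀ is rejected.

12.606; do not reject

Ratio total = 20. Expected counts: 120×2/20 = 12, 120×1/20 = 6, 120×2/20 = 12, 120×4/20 = 24, 120×2/20 = 12, 120×3/20 = 18, 120×5/20 = 30, 120×1/20 = 6.
χ² = (19−12)²/12 + (8−6)²/6 + (18−12)²/12 + (20−24)²/24 + (6−12)²/12 + (14−18)²/18 + (28−30)²/30 + (7−6)²/6
   = 4.0833 + 0.6667 + 3.0000 + 0.6667 + 3.0000 + 0.8889 + 0.1333 + 0.1667
Sum = 12.606
df = 7. Since 12.606 < 18.475, we do not reject H₀.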